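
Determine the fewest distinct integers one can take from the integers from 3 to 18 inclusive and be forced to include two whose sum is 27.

12

Two chosen integers sum to 27 exactly when both halves of some pair {x, 27−x} with 9 ≤ x ≤ 27−x ≤ 18 are chosen — 5 such pairs.
The remaining 6 elements (those with no distinct partner in range) can never complete a 27-sum, so the worst case takes all of them and one from each pair: 6 + 5 = 11.
Pigeonhole: the 12th integer has to be the second member of some pair, so 11 + 1 = 12.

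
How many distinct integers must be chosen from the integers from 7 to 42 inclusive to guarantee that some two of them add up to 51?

Group the elements by complementary pair {x, 51−x}: {9,42}, {10,41}, {11,40}, …, giving 17 two-element pairs and 2 integers whose partner 51−x falls outside [7,42].
By the pigeonhole principle, treating each of those 19 groups as a pigeonhole, one can pick one integer per group — 19 integers — with no two summing to 51.
The 20th integer lands in an occupied pair, forcing a sum of 51.

20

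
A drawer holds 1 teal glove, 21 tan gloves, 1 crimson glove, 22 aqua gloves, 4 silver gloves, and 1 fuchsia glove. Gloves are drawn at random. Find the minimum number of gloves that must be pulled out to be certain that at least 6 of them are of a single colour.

18

Pigeonhole: put each drawn glove into a box by colour. The largest draw with every box below 6 takes min(count, 5) from each colour; colours with fewer than 5 contribute all they have.
Σ min(cᵢ, 5) = 1 + 5 + 1 + 5 + 4 + 1 = 17.
Draw number 17 + 1 = 18 must push one box to 6.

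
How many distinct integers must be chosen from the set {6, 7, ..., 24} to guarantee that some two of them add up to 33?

12

A set avoiding the sum 33 can contain at most one of each pair {x, 33−x}, plus the 3 elements whose complement lies outside the range.
The integers 6, …, 16 (11 of them) are such a set: any two sum to at least 6+7 = 13 and at most 15+16 = 31 < 33.
Any 12th integer completes one of the 8 pairs, so 12 choices force a sum of 33.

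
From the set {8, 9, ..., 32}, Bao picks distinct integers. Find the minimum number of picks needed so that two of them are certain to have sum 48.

18

A set avoiding the sum 48 can contain at most one of each pair {x, 48−x}, plus the 9 elements whose complement lies outside the range or equal to its own complement.
The integers 8, …, 24 (17 of them) are such a set: any two sum to at least 8+9 = 17 and at most 23+24 = 47 < 48.
Pigeonhole: any 18th integer completes one of the 8 pairs, so 18 choices force a sum of 48.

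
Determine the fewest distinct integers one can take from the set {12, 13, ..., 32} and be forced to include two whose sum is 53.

16

Group the elements by complementary pair {x, 53−x}: {21,32}, {22,31}, {23,30}, …, giving 6 two-element pairs and 9 integers whose partner 53−x falls outside [12,32].
Pigeonhole: treating each of those 15 groups as a pigeonhole, one can pick one integer per group — 15 integers — with no two summing to 53.
The 16th integer lands in an occupied pair, forcing a sum of 53.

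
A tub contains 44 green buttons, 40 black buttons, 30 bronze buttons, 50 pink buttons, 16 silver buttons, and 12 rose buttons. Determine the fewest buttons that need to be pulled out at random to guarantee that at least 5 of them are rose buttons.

185

In the worst case for collecting rose buttons, every non-rose button comes out first.
There are 44 + 40 + 30 + 50 + 16 = 180 non-rose buttons altogether.
After those, each further button must be rose, so 180 + 5 = 185 draws guarantee 5 rose buttons.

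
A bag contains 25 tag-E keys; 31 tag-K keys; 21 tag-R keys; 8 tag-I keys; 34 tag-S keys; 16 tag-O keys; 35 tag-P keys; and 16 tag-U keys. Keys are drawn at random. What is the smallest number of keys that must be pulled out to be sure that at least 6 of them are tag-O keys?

176

In the worst case for collecting tag-O keys, every non-tag-O key comes out first.
There are 25 + 31 + 21 + 8 + 34 + 35 + 16 = 170 non-tag-O keys altogether.
After those, each further key must be tag-O, so 170 + 6 = 176 draws guarantee 6 tag-O keys.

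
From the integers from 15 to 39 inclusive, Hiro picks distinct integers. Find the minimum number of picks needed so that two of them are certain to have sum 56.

Two chosen integers sum to 56 exactly when both halves of some pair {x, 56−x} with 17 ≤ x ≤ 56−x ≤ 39 are chosen — 11 such pairs.
The remaining 3 elements (those with no distinct partner in range) can never complete a 56-sum, so the worst case takes all of them and one from each pair: 3 + 11 = 14.
The 15th integer has to be the second member of some pair, so 14 + 1 = 15.

15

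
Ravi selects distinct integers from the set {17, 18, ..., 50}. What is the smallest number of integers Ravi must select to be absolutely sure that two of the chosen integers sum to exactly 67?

A set avoiding the sum 67 can contain at most one of each pair {x, 67−x}.
The integers 34, …, 50 (17 of them) are such a set: any two sum to at least 34+35 = 69 > 67.
By pigeonhole, any 18th integer completes one of the 17 pairs, so 18 choices force a sum of 67.

18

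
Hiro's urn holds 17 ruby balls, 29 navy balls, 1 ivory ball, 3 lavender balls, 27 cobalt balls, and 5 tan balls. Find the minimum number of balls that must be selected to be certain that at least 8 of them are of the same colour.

Put each drawn ball into a box by colour. The largest draw with every box below 8 takes min(count, 7) from each colour; colours with fewer than 7 contribute all they have.
Σ min(cᵢ, 7) = 7 + 7 + 1 + 3 + 7 + 5 = 30.
Draw number 30 + 1 = 31 must push one box to 8.

31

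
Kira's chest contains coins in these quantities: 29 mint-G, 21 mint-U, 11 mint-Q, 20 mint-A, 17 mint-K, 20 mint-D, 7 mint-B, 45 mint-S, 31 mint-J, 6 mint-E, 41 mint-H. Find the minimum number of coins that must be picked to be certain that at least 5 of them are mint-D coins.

233

In the worst case for collecting mint-D coins, every non-mint-D coin comes out first.
There are 29 + 21 + 11 + 20 + 17 + 7 + 45 + 31 + 6 + 41 = 228 non-mint-D coins altogether.
After those, each further coin must be mint-D, so 228 + 5 = 233 draws guarantee 5 mint-D coins.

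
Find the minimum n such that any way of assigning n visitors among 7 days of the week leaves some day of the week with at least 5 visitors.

29

With 28 visitors one could put exactly 4 in each of the 7 days of the week, and no day of the week would reach 5.
By pigeonhole, one more visitor must land in a day of the week that already has 4, giving it 5.
So 7 × 4 + 1 = 29 visitors are required.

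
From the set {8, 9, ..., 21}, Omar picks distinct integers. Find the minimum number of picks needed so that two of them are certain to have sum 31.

9

A set avoiding the sum 31 can contain at most one of each pair {x, 31−x}, plus the 2 elements whose complement lies outside the range.
The integers 8, …, 15 (8 of them) are such a set: any two sum to at least 8+9 = 17 and at most 14+15 = 29 < 31.
By the pigeonhole principle, any 9th integer completes one of the 6 pairs, so 9 choices force a sum of 31.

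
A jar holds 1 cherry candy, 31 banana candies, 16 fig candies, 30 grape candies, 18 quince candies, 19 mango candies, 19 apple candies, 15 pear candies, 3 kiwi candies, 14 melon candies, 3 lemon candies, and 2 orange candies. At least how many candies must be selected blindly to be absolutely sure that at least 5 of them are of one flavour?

42

An adversary could hand out at most 4 candies per flavour (4 flavours run out sooner): 1 + 4 + 4 + 4 + 4 + 4 + 4 + 4 + 3 + 4 + 3 + 2 = 41 candies and still no flavour has 5.
One more candy lands in a flavour already at 4, so 42 draws are enough and 41 are not.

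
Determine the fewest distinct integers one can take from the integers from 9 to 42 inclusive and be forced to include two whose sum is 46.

21

Two chosen integers sum to 46 exactly when both halves of some pair {x, 46−x} with 9 ≤ x ≤ 46−x ≤ 37 are chosen — 14 such pairs.
The remaining 6 elements (those with no distinct partner in range) can never complete a 46-sum, so the worst case takes all of them and one from each pair: 6 + 14 = 20.
By the pigeonhole principle, the 21st integer has to be the second member of some pair, so 20 + 1 = 21.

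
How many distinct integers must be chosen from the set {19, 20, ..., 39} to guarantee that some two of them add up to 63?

A set avoiding the sum 63 can contain at most one of each pair {x, 63−x}, plus the 5 elements whose complement lies outside the range.
The integers 19, …, 31 (13 of them) are such a set: any two sum to at least 19+20 = 39 and at most 30+31 = 61 < 63.
Pigeonhole: any 14th integer completes one of the 8 pairs, so 14 choices force a sum of 63.

14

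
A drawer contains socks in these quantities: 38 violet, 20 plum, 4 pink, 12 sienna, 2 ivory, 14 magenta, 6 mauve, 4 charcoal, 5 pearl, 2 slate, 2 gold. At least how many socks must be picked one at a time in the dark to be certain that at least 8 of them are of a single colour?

An adversary could hand out at most 7 socks per colour (7 colours run out sooner): 7 + 7 + 4 + 7 + 2 + 7 + 6 + 4 + 5 + 2 + 2 = 53 socks and still no colour has 8.
One more sock lands in a colour already at 7, so 54 draws are enough and 53 are not.

54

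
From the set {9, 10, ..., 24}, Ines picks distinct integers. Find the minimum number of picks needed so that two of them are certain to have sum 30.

Two chosen integers sum to 30 exactly when both halves of some pair {x, 30−x} with 9 ≤ x ≤ 30−x ≤ 21 are chosen — 6 such pairs.
The remaining 4 elements (those with no distinct partner in range) can never complete a 30-sum, so the worst case takes all of them and one from each pair: 4 + 6 = 10.
By the pigeonhole principle, the 11th integer has to be the second member of some pair, so 10 + 1 = 11.

11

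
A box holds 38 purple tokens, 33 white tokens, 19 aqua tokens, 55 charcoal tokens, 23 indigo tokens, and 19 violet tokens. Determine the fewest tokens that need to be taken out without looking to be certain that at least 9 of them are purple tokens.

In the worst case for collecting purple tokens, every non-purple token comes out first.
There are 33 + 19 + 55 + 23 + 19 = 149 non-purple tokens altogether.
After those, each further token must be purple, so 149 + 9 = 158 draws guarantee 9 purple tokens.

158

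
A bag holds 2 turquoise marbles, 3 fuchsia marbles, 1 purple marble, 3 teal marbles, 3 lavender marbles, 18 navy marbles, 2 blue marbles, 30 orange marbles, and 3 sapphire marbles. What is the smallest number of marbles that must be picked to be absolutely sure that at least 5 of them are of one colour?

26

An adversary could hand out at most 4 marbles per colour (7 colours run out sooner): 2 + 3 + 1 + 3 + 3 + 4 + 2 + 4 + 3 = 25 marbles and still no colour has 5.
One more marble lands in a colour already at 4, so 26 draws are enough and 25 are not.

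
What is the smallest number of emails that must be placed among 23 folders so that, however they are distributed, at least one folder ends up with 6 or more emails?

With 115 emails one could put exactly 5 in each of the 23 folders, and no folder would reach 6.
By pigeonhole, one more email must land in a folder that already has 5, giving it 6.
So 23 × 5 + 1 = 116 emails are required.

116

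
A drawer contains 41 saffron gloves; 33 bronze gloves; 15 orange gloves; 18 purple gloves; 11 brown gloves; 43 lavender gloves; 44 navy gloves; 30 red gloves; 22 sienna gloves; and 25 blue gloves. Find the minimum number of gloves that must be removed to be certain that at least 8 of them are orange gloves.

In the worst case for collecting orange gloves, every non-orange glove comes out first.
There are 41 + 33 + 18 + 11 + 43 + 44 + 30 + 22 + 25 = 267 non-orange gloves altogether.
After those, each further glove must be orange, so 267 + 8 = 275 draws guarantee 8 orange gloves.

275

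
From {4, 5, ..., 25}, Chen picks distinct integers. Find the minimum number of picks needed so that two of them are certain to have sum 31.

Group the elements by complementary pair {x, 31−x}: {6,25}, {7,24}, {8,23}, …, giving 10 two-element pairs and 2 integers whose partner 31−x falls outside [4,25].
Treating each of those 12 groups as a pigeonhole, one can pick one integer per group — 12 integers — with no two summing to 31.
The 13th integer lands in an occupied pair, forcing a sum of 31.

13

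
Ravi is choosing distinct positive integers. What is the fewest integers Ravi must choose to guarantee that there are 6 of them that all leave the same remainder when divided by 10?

Pigeonhole: the 10 residue classes mod 10 are the pigeonholes.
With 50 integers one could put 5 in each residue class and have no class reach 6.
The 51st integer pushes some class to 6, so 10·5 + 1 = 51.

51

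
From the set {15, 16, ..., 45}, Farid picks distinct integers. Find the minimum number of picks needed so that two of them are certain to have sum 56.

19

Group the elements by complementary pair {x, 56−x}: {15,41}, {16,40}, {17,39}, …, giving 13 two-element pairs, the single value 28 (it cannot pair with itself since the integers are distinct), and 4 integers whose partner 56−x falls outside [15,45].
Treating each of those 18 groups as a pigeonhole, one can pick one integer per group — 18 integers — with no two summing to 56.
The 19th integer lands in an occupied pair, forcing a sum of 56.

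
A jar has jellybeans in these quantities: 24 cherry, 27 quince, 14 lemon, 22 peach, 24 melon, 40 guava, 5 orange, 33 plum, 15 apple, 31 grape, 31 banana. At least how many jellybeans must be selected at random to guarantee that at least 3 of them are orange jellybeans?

In the worst case for collecting orange jellybeans, every non-orange jellybean comes out first.
There are 24 + 27 + 14 + 22 + 24 + 40 + 33 + 15 + 31 + 31 = 261 non-orange jellybeans altogether.
After those, each further jellybean must be orange, so 261 + 3 = 264 draws guarantee 3 orange jellybeans.

264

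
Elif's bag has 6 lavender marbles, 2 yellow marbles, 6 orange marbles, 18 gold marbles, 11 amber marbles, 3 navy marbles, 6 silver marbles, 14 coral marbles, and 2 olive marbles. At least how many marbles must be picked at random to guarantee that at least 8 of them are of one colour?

The 9 colours are the holes; the marbles drawn are the pigeons.
To avoid 8 of any one colour, the worst case takes at most 7 of each colour, or every marble of a colour that has fewer than 7.
That gives 6 + 2 + 6 + 7 + 7 + 3 + 6 + 7 + 2 = 46 marbles with no colour reaching 8.
The next marble forces some colour to 8, so 46 + 1 = 47.

47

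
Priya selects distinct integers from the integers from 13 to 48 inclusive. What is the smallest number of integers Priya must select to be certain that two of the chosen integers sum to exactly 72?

Group the elements by complementary pair {x, 72−x}: {24,48}, {25,47}, {26,46}, …, giving 12 two-element pairs, the single value 36 (it cannot pair with itself since the integers are distinct), and 11 integers whose partner 72−x falls outside [13,48].
Treating each of those 24 groups as a pigeonhole, one can pick one integer per group — 24 integers — with no two summing to 72.
The 25th integer lands in an occupied pair, forcing a sum of 72.

25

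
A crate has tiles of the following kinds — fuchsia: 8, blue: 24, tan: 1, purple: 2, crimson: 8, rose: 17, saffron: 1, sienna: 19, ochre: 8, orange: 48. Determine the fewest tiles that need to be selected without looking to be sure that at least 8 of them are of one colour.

By pigeonhole, the 10 colours are the holes; the tiles drawn are the pigeons.
To avoid 8 of any one colour, the worst case takes at most 7 of each colour, or every tile of a colour that has fewer than 7.
That gives 7 + 7 + 1 + 2 + 7 + 7 + 1 + 7 + 7 + 7 = 53 tiles with no colour reaching 8.
The next tile forces some colour to 8, so 53 + 1 = 54.

54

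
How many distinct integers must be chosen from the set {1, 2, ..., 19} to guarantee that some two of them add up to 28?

A set avoiding the sum 28 can contain at most one of each pair {x, 28−x}, plus the 9 elements whose complement lies outside the range or equal to its own complement.
The integers 1, …, 14 (14 of them) are such a set: any two sum to at least 1+2 = 3 and at most 13+14 = 27 < 28.
Pigeonhole: any 15th integer completes one of the 5 pairs, so 15 choices force a sum of 28.

15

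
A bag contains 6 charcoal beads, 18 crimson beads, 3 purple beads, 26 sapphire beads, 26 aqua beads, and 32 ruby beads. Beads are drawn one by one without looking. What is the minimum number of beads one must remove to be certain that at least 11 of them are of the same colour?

The 6 colours are the holes; the beads drawn are the pigeons.
To avoid 11 of any one colour, the worst case takes at most 10 of each colour, or every bead of a colour that has fewer than 10.
That gives 6 + 10 + 3 + 10 + 10 + 10 = 49 beads with no colour reaching 11.
The next bead forces some colour to 11, so 49 + 1 = 50.

50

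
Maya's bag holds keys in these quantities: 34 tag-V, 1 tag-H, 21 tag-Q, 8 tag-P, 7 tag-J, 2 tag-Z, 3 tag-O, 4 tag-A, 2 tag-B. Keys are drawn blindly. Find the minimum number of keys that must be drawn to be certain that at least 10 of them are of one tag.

46

Put each drawn key into a box by tag. The largest draw with every box below 10 takes min(count, 9) from each tag; tags with fewer than 9 contribute all they have.
Σ min(cᵢ, 9) = 9 + 1 + 9 + 8 + 7 + 2 + 3 + 4 + 2 = 45.
Draw number 45 + 1 = 46 must push one box to 10.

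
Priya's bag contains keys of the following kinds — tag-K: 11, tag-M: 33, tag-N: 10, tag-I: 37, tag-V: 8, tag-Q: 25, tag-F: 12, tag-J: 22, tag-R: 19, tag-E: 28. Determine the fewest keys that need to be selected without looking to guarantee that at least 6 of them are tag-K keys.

200

In the worst case for collecting tag-K keys, every non-tag-K key comes out first.
There are 33 + 10 + 37 + 8 + 25 + 12 + 22 + 19 + 28 = 194 non-tag-K keys altogether.
After those, each further key must be tag-K, so 194 + 6 = 200 draws guarantee 6 tag-K keys.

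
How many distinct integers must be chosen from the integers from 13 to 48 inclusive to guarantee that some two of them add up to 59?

Group the elements by complementary pair {x, 59−x}: {13,46}, {14,45}, {15,44}, …, giving 17 two-element pairs and 2 integers whose partner 59−x falls outside [13,48].
Treating each of those 19 groups as a pigeonhole, one can pick one integer per group — 19 integers — with no two summing to 59.
The 20th integer lands in an occupied pair, forcing a sum of 59.

20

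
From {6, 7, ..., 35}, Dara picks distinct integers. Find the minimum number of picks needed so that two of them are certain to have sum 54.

23

Two chosen integers sum to 54 exactly when both halves of some pair {x, 54−x} with 19 ≤ x ≤ 54−x ≤ 35 are chosen — 8 such pairs.
The remaining 14 elements (those with no distinct partner in range) can never complete a 54-sum, so the worst case takes all of them and one from each pair: 14 + 8 = 22.
By the pigeonhole principle, the 23rd integer has to be the second member of some pair, so 22 + 1 = 23.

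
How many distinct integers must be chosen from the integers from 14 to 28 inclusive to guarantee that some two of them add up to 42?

Two chosen integers sum to 42 exactly when both halves of some pair {x, 42−x} with 14 ≤ x ≤ 42−x ≤ 28 are chosen — 7 such pairs.
The remaining 1 element (those with no distinct partner in range) can never complete a 42-sum, so the worst case takes all of them and one from each pair: 1 + 7 = 8.
Pigeonhole: the 9th integer has to be the second member of some pair, so 8 + 1 = 9.

9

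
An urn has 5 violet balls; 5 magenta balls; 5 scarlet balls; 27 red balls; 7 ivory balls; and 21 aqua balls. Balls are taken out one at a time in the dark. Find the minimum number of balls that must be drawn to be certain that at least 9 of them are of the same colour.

39

An adversary could hand out at most 8 balls per colour (4 colours run out sooner): 5 + 5 + 5 + 8 + 7 + 8 = 38 balls and still no colour has 9.
Pigeonhole: one more ball lands in a colour already at 8, so 39 draws are enough and 38 are not.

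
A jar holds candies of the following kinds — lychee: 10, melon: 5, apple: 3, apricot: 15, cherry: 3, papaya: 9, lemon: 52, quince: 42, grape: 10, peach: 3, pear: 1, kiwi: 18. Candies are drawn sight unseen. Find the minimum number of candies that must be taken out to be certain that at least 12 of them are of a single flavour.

89

The 12 flavours are the holes; the candies drawn are the pigeons.
To avoid 12 of any one flavour, the worst case takes at most 11 of each flavour, or every candy of a flavour that has fewer than 11.
That gives 10 + 5 + 3 + 11 + 3 + 9 + 11 + 11 + 10 + 3 + 1 + 11 = 88 candies with no flavour reaching 12.
The next candy forces some flavour to 12, so 88 + 1 = 89.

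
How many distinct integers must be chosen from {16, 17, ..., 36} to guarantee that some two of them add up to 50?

A set avoiding the sum 50 can contain at most one of each pair {x, 50−x}, plus the 3 elements whose complement lies outside the range or equal to its own complement.
The integers 25, …, 36 (12 of them) are such a set: any two sum to at least 25+26 = 51 > 50.
Pigeonhole: any 13th integer completes one of the 9 pairs, so 13 choices force a sum of 50.

13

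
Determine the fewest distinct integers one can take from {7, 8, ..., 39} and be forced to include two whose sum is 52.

A set avoiding the sum 52 can contain at most one of each pair {x, 52−x}, plus the 7 elements whose complement lies outside the range or equal to its own complement.
The integers 7, …, 26 (20 of them) are such a set: any two sum to at least 7+8 = 15 and at most 25+26 = 51 < 52.
By pigeonhole, any 21st integer completes one of the 13 pairs, so 21 choices force a sum of 52.

21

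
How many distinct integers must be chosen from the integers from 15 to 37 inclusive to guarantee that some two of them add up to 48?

15

Group the elements by complementary pair {x, 48−x}: {15,33}, {16,32}, {17,31}, …, giving 9 two-element pairs, the single value 24 (it cannot pair with itself since the integers are distinct), and 4 integers whose partner 48−x falls outside [15,37].
Treating each of those 14 groups as a pigeonhole, one can pick one integer per group — 14 integers — with no two summing to 48.
The 15th integer lands in an occupied pair, forcing a sum of 48.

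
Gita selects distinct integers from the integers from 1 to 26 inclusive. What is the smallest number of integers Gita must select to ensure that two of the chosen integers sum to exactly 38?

Group the elements by complementary pair {x, 38−x}: {12,26}, {13,25}, {14,24}, …, giving 7 two-element pairs, the single value 19 (it cannot pair with itself since the integers are distinct), and 11 integers whose partner 38−x falls outside [1,26].
Treating each of those 19 groups as a pigeonhole, one can pick one integer per group — 19 integers — with no two summing to 38.
The 20th integer lands in an occupied pair, forcing a sum of 38.

20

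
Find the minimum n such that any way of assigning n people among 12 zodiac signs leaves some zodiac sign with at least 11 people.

121

With 120 people one could put exactly 10 in each of the 12 zodiac signs, and no zodiac sign would reach 11.
One more person must land in a zodiac sign that already has 10, giving it 11.
So 12 × 10 + 1 = 121 people are required.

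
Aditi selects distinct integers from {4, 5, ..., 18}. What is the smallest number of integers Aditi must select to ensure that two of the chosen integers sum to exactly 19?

Group the elements by complementary pair {x, 19−x}: {4,15}, {5,14}, {6,13}, …, giving 6 two-element pairs and 3 integers whose partner 19−x falls outside [4,18].
Treating each of those 9 groups as a pigeonhole, one can pick one integer per group — 9 integers — with no two summing to 19.
The 10th integer lands in an occupied pair, forcing a sum of 19.

10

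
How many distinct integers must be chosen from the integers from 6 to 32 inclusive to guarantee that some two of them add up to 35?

Two chosen integers sum to 35 exactly when both halves of some pair {x, 35−x} with 6 ≤ x ≤ 35−x ≤ 29 are chosen — 12 such pairs.
The remaining 3 elements (those with no distinct partner in range) can never complete a 35-sum, so the worst case takes all of them and one from each pair: 3 + 12 = 15.
The 16th integer has to be the second member of some pair, so 15 + 1 = 16.

16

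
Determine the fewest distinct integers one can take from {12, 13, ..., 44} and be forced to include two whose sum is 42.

25

Group the elements by complementary pair {x, 42−x}: {12,30}, {13,29}, {14,28}, …, giving 9 two-element pairs; the single value 21 (it cannot pair with itself since the integers are distinct); and 14 integers whose partner 42−x falls outside [12,44].
By the pigeonhole principle, treating each of those 24 groups as a pigeonhole, one can pick one integer per group — 24 integers — with no two summing to 42.
The 25th integer lands in an occupied pair, forcing a sum of 42.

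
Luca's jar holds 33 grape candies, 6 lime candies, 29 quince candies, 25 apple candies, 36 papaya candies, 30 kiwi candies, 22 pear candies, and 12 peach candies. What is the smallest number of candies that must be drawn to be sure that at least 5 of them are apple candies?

In the worst case for collecting apple candies, every non-apple candy comes out first.
There are 33 + 6 + 29 + 36 + 30 + 22 + 12 = 168 non-apple candies altogether.
After those, each further candy must be apple, so 168 + 5 = 173 draws guarantee 5 apple candies.

173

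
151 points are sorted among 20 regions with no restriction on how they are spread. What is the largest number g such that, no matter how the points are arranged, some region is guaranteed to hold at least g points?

Pigeonhole: the 20 regions are the holes and the 151 points are the pigeons.
If every region held at most 7 points, the total would be at most 20 × 7 = 140, which is less than 151.
So some region holds at least ⌈151/20⌉ = 8 points.

8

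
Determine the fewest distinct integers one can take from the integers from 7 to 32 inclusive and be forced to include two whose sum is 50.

A set avoiding the sum 50 can contain at most one of each pair {x, 50−x}, plus the 12 elements whose complement lies outside the range or equal to its own complement.
The integers 7, …, 25 (19 of them) are such a set: any two sum to at least 7+8 = 15 and at most 24+25 = 49 < 50.
By pigeonhole, any 20th integer completes one of the 7 pairs, so 20 choices force a sum of 50.

20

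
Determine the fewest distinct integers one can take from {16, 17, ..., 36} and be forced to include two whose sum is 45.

A set avoiding the sum 45 can contain at most one of each pair {x, 45−x}, plus the 7 elements whose complement lies outside the range.
The integers 23, …, 36 (14 of them) are such a set: any two sum to at least 23+24 = 47 > 45.
By pigeonhole, any 15th integer completes one of the 7 pairs, so 15 choices force a sum of 45.

15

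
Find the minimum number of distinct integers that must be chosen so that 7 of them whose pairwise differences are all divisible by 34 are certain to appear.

Integers whose pairwise differences are multiples of 34 are exactly those sharing a remainder mod 34. The 34 residue classes mod 34 are the pigeonholes.
With 204 integers one could put 6 in each residue class and have no class reach 7.
The 205th integer pushes some class to 7, so 34·6 + 1 = 205.

205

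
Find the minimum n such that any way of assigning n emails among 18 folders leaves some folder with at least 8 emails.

127

With 126 emails one could put exactly 7 in each of the 18 folders, and no folder would reach 8.
By the pigeonhole principle, one more email must land in a folder that already has 7, giving it 8.
So 18 × 7 + 1 = 127 emails are required.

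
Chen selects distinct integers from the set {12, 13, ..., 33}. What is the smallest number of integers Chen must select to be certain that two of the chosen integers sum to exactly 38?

16

A set avoiding the sum 38 can contain at most one of each pair {x, 38−x}, plus the 8 elements whose complement lies outside the range or equal to its own complement.
The integers 19, …, 33 (15 of them) are such a set: any two sum to at least 19+20 = 39 > 38.
By pigeonhole, any 16th integer completes one of the 7 pairs, so 16 choices force a sum of 38.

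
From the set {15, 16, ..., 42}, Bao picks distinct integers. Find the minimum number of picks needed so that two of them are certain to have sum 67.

20

Two chosen integers sum to 67 exactly when both halves of some pair {x, 67−x} with 25 ≤ x ≤ 67−x ≤ 42 are chosen — 9 such pairs.
The remaining 10 elements (those with no distinct partner in range) can never complete a 67-sum, so the worst case takes all of them and one from each pair: 10 + 9 = 19.
By pigeonhole, the 20th integer has to be the second member of some pair, so 19 + 1 = 20.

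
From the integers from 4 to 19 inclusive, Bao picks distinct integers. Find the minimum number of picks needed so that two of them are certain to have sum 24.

10

Two chosen integers sum to 24 exactly when both halves of some pair {x, 24−x} with 5 ≤ x ≤ 24−x ≤ 19 are chosen — 7 such pairs.
The remaining 2 elements (those with no distinct partner in range) can never complete a 24-sum, so the worst case takes all of them and one from each pair: 2 + 7 = 9.
The 10th integer has to be the second member of some pair, so 9 + 1 = 10.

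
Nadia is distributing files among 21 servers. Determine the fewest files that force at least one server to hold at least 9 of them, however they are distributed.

169

With 168 files one could put exactly 8 in each of the 21 servers, and no server would reach 9.
Pigeonhole: one more file must land in a server that already has 8, giving it 9.
So 21 × 8 + 1 = 169 files are required.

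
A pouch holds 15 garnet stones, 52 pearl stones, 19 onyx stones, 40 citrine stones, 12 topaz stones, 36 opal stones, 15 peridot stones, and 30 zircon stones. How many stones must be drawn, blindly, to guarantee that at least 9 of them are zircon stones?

198

In the worst case for collecting zircon stones, every non-zircon stone comes out first.
There are 15 + 52 + 19 + 40 + 12 + 36 + 15 = 189 non-zircon stones altogether.
After those, each further stone must be zircon, so 189 + 9 = 198 draws guarantee 9 zircon stones.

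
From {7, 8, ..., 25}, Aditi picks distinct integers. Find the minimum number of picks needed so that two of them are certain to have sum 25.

Two chosen integers sum to 25 exactly when both halves of some pair {x, 25−x} with 7 ≤ x ≤ 25−x ≤ 18 are chosen — 6 such pairs.
The remaining 7 elements (those with no distinct partner in range) can never complete a 25-sum, so the worst case takes all of them and one from each pair: 7 + 6 = 13.
The 14th integer has to be the second member of some pair, so 13 + 1 = 14.

14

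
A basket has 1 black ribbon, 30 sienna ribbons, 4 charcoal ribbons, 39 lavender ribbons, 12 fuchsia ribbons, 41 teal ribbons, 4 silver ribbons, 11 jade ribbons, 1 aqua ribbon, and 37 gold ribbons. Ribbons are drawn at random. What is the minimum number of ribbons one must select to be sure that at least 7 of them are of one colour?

47

The 10 colours are the holes; the ribbons drawn are the pigeons.
To avoid 7 of any one colour, the worst case takes at most 6 of each colour, or every ribbon of a colour that has fewer than 6.
That gives 1 + 6 + 4 + 6 + 6 + 6 + 4 + 6 + 1 + 6 = 46 ribbons with no colour reaching 7.
The next ribbon forces some colour to 7, so 46 + 1 = 47.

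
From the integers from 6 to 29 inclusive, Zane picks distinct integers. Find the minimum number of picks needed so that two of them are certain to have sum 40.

A set avoiding the sum 40 can contain at most one of each pair {x, 40−x}, plus the 6 elements whose complement lies outside the range or equal to its own complement.
The integers 6, …, 20 (15 of them) are such a set: any two sum to at least 6+7 = 13 and at most 19+20 = 39 < 40.
By pigeonhole, any 16th integer completes one of the 9 pairs, so 16 choices force a sum of 40.

16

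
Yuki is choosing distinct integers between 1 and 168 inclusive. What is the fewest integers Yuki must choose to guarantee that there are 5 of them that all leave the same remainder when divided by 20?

81

Pigeonhole: the 20 residue classes mod 20 are the pigeonholes.
With 80 integers one could put 4 in each residue class and have no class reach 5.
The 81st integer pushes some class to 5, so 20·4 + 1 = 81.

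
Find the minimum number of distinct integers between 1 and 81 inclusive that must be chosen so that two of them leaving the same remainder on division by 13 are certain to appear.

14

The 13 residue classes mod 13 are the pigeonholes.
With 13 integers one could put 1 in each residue class and have no class reach 2.
The 14th integer pushes some class to 2, so 13·1 + 1 = 14.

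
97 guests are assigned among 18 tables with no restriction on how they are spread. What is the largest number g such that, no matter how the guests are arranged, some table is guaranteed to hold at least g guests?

6

The 18 tables are the holes and the 97 guests are the pigeons.
If every table held at most 5 guests, the total would be at most 18 × 5 = 90, which is less than 97.
So some table holds at least ⌈97/18⌉ = 6 guests.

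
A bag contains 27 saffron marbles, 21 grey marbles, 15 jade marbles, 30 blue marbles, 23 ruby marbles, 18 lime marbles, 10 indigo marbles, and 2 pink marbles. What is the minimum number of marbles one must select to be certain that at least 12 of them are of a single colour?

79

By the pigeonhole principle, the 8 colours are the holes; the marbles drawn are the pigeons.
To avoid 12 of any one colour, the worst case takes at most 11 of each colour, or every marble of a colour that has fewer than 11.
That gives 11 + 11 + 11 + 11 + 11 + 11 + 10 + 2 = 78 marbles with no colour reaching 12.
The next marble forces some colour to 12, so 78 + 1 = 79.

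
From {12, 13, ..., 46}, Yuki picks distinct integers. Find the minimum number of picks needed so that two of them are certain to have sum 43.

26

A set avoiding the sum 43 can contain at most one of each pair {x, 43−x}, plus the 15 elements whose complement lies outside the range.
The integers 22, …, 46 (25 of them) are such a set: any two sum to at least 22+23 = 45 > 43.
Any 26th integer completes one of the 10 pairs, so 26 choices force a sum of 43.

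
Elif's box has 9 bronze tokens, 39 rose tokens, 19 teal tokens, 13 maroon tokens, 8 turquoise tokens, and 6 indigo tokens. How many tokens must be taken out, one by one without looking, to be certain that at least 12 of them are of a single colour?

57

By the pigeonhole principle, put each drawn token into a box by colour. The largest draw with every box below 12 takes min(count, 11) from each colour; colours with fewer than 11 contribute all they have.
Σ min(cᵢ, 11) = 9 + 11 + 11 + 11 + 8 + 6 = 56.
Draw number 56 + 1 = 57 must push one box to 12.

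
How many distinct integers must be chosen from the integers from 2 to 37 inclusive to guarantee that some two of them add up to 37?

20

Group the elements by complementary pair {x, 37−x}: {2,35}, {3,34}, {4,33}, …, giving 17 two-element pairs and 2 integers whose partner 37−x falls outside [2,37].
By pigeonhole, treating each of those 19 groups as a pigeonhole, one can pick one integer per group — 19 integers — with no two summing to 37.
The 20th integer lands in an occupied pair, forcing a sum of 37.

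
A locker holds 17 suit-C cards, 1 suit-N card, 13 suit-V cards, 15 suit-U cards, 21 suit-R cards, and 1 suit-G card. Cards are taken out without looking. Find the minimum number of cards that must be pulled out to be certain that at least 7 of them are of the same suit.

An adversary could hand out at most 6 cards per suit (suit-N, suit-G run out sooner): 6 + 1 + 6 + 6 + 6 + 1 = 26 cards and still no suit has 7.
One more card lands in a suit already at 6, so 27 draws are enough and 26 are not.

27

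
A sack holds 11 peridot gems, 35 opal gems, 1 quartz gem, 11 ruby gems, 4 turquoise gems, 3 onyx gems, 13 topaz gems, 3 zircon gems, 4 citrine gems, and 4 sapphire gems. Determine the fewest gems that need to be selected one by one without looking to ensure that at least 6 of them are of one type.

By the pigeonhole principle, put each drawn gem into a box by type. The largest draw with every box below 6 takes min(count, 5) from each type; types with fewer than 5 contribute all they have.
Σ min(cᵢ, 5) = 5 + 5 + 1 + 5 + 4 + 3 + 5 + 3 + 4 + 4 = 39.
Draw number 39 + 1 = 40 must push one box to 6.

40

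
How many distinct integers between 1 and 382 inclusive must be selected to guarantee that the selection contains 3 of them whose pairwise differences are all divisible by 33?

Integers whose pairwise differences are multiples of 33 are exactly those sharing a remainder mod 33. By pigeonhole, the 33 residue classes mod 33 are the pigeonholes.
With 66 integers one could put 2 in each residue class and have no class reach 3.
The 67th integer pushes some class to 3, so 33·2 + 1 = 67.

67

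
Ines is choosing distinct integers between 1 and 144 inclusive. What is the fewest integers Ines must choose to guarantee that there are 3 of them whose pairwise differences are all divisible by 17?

Integers whose pairwise differences are multiples of 17 are exactly those sharing a remainder mod 17. By the pigeonhole principle, the 17 residue classes mod 17 are the pigeonholes.
With 34 integers one could put 2 in each residue class and have no class reach 3.
The 35th integer pushes some class to 3, so 17·2 + 1 = 35.

35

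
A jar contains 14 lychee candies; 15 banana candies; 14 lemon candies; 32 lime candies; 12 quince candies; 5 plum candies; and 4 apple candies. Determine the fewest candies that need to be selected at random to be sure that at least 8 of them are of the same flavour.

Put each drawn candy into a box by flavour. The largest draw with every box below 8 takes min(count, 7) from each flavour; flavours with fewer than 7 contribute all they have.
Σ min(cᵢ, 7) = 7 + 7 + 7 + 7 + 7 + 5 + 4 = 44.
Draw number 44 + 1 = 45 must push one box to 8.

45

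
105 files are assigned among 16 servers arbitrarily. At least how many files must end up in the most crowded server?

7

Pigeonhole: the 16 servers are the holes and the 105 files are the pigeons.
If every server held at most 6 files, the total would be at most 16 × 6 = 96, which is less than 105.
So some server holds at least ⌈105/16⌉ = 7 files.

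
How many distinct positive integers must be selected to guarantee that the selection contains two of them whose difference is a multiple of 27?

28

Integers whose pairwise differences are multiples of 27 are exactly those sharing a remainder mod 27. Pigeonhole: the 27 residue classes mod 27 are the pigeonholes.
With 27 integers one could put 1 in each residue class and have no class reach 2.
The 28th integer pushes some class to 2, so 27·1 + 1 = 28.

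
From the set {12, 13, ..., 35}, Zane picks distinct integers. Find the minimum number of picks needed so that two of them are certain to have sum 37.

18

Group the elements by complementary pair {x, 37−x}: {12,25}, {13,24}, {14,23}, …, giving 7 two-element pairs and 10 integers whose partner 37−x falls outside [12,35].
Pigeonhole: treating each of those 17 groups as a pigeonhole, one can pick one integer per group — 17 integers — with no two summing to 37.
The 18th integer lands in an occupied pair, forcing a sum of 37.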